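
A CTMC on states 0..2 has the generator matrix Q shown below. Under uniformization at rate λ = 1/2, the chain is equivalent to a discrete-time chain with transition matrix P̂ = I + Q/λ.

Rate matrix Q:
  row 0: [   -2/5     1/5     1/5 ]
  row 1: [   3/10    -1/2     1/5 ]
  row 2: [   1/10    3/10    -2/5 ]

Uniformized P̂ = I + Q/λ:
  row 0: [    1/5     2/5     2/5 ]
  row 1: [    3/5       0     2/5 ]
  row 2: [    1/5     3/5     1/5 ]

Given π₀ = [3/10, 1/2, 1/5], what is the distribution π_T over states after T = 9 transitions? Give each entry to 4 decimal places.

t=0: π = [0.3000, 0.5000, 0.2000]
t=1: π = [0.4000, 0.2400, 0.3600]
t=2: π = [0.2960, 0.3760, 0.3280]
t=3: π = [0.3504, 0.3152, 0.3344]
t=4: π = [0.3261, 0.3408, 0.3331]
t=5: π = [0.3363, 0.3303, 0.3334]
t=6: π = [0.3321, 0.3346, 0.3333]
t=7: π = [0.3338, 0.3328, 0.3333]
t=8: π = [0.3331, 0.3335, 0.3333]
t=9: π = [0.3334, 0.3333, 0.3333]

π = [0.3334, 0.3333, 0.3333]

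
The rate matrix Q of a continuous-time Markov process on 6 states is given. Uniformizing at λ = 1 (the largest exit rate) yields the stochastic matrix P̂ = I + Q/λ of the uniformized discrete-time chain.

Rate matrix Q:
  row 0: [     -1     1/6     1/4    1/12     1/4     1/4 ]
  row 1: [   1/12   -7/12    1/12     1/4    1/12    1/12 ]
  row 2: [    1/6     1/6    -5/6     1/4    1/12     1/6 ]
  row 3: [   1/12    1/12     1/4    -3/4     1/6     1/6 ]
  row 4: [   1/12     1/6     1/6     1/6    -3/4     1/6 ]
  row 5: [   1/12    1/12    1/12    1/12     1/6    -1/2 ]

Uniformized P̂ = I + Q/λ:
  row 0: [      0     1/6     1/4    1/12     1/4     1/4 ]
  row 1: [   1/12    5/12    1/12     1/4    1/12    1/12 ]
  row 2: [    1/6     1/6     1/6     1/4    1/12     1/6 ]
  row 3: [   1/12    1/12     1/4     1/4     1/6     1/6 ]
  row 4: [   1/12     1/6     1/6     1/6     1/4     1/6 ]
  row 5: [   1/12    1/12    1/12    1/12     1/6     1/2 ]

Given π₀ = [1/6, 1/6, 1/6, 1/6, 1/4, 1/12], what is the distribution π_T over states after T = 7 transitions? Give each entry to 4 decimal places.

t=0: π = [0.1667, 0.1667, 0.1667, 0.1667, 0.2500, 0.0833]
t=1: π = [0.0833, 0.1875, 0.1736, 0.1875, 0.1736, 0.1944]
t=2: π = [0.0909, 0.1817, 0.1574, 0.1892, 0.1580, 0.2228]
t=3: π = [0.0889, 0.1778, 0.1563, 0.1846, 0.1591, 0.2334]
t=4: π = [0.0890, 0.1763, 0.1552, 0.1830, 0.1595, 0.2370]
t=5: π = [0.0889, 0.1757, 0.1549, 0.1824, 0.1597, 0.2384]
t=6: π = [0.0888, 0.1755, 0.1548, 0.1821, 0.1598, 0.2389]
t=7: π = [0.0888, 0.1755, 0.1547, 0.1821, 0.1599, 0.2391]

π = [0.0888, 0.1755, 0.1547, 0.1821, 0.1599, 0.2391]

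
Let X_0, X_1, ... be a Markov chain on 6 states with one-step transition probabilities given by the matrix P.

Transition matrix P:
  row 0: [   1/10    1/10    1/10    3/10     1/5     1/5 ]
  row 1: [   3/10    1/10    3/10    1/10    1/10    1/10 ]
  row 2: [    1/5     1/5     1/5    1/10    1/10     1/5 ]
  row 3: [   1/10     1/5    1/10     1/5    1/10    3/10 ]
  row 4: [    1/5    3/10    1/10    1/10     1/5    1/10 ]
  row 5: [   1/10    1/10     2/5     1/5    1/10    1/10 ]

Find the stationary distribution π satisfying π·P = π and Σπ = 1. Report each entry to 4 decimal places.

π = [0.1660, 0.1630, 0.2041, 0.1669, 0.1296, 0.1704]

Balance equations π_j = Σ_i π_i·P[i][j]:
  π_0 = 1/10·π_0 + 3/10·π_1 + 1/5·π_2 + 1/10·π_3 + 1/5·π_4 + 1/10·π_5
  π_1 = 1/10·π_0 + 1/10·π_1 + 1/5·π_2 + 1/5·π_3 + 3/10·π_4 + 1/10·π_5
  π_2 = 1/10·π_0 + 3/10·π_1 + 1/5·π_2 + 1/10·π_3 + 1/10·π_4 + 2/5·π_5
  π_3 = 3/10·π_0 + 1/10·π_1 + 1/10·π_2 + 1/5·π_3 + 1/10·π_4 + 1/5·π_5
  π_4 = 1/5·π_0 + 1/10·π_1 + 1/10·π_2 + 1/10·π_3 + 1/5·π_4 + 1/10·π_5
  normalize: π_0 + π_1 + π_2 + π_3 + π_4 + π_5 = 1
Solving the linear system gives exactly π = [18083/108952, 17761/108952, 22241/108952, 18187/108952, 14115/108952, 18565/108952].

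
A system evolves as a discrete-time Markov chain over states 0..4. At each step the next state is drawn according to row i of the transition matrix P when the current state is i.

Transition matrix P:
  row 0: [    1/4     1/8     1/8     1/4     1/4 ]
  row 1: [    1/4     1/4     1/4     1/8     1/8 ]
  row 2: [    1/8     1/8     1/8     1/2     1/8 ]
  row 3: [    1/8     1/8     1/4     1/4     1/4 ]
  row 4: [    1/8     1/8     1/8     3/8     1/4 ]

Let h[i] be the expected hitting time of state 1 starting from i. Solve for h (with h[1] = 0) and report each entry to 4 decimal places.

First-step conditioning: h[1] = 0; for i ≠ 1, h[i] = 1 + Σ_k P[i][k]·h[k].
  h[0] = 1 + 1/4·h[0] + 1/8·h[2] + 1/4·h[3] + 1/4·h[4]
  h[2] = 1 + 1/8·h[0] + 1/8·h[2] + 1/2·h[3] + 1/8·h[4]
  h[3] = 1 + 1/8·h[0] + 1/4·h[2] + 1/4·h[3] + 1/4·h[4]
  h[4] = 1 + 1/8·h[0] + 1/8·h[2] + 3/8·h[3] + 1/4·h[4]
Solving the 4×4 linear system over states ≠ 1 gives exactly h = [8, 0, 8, 8, 8] (h[1] = 0 is the target).

h = [8.0000, 0.0000, 8.0000, 8.0000, 8.0000]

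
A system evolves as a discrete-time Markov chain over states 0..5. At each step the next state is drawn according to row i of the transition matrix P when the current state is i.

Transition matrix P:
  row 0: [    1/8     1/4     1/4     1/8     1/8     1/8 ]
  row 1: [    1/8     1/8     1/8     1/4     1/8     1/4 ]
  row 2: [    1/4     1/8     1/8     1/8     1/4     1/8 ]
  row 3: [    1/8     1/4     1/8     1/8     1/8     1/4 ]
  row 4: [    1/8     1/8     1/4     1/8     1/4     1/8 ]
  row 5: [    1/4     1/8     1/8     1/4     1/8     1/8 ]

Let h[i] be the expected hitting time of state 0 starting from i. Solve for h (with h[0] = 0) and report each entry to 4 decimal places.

h = [0.0000, 6.0000, 5.3333, 6.0000, 6.0000, 5.3333]

First-step conditioning: h[0] = 0; for i ≠ 0, h[i] = 1 + Σ_k P[i][k]·h[k].
  h[1] = 1 + 1/8·h[1] + 1/8·h[2] + 1/4·h[3] + 1/8·h[4] + 1/4·h[5]
  h[2] = 1 + 1/8·h[1] + 1/8·h[2] + 1/8·h[3] + 1/4·h[4] + 1/8·h[5]
  h[3] = 1 + 1/4·h[1] + 1/8·h[2] + 1/8·h[3] + 1/8·h[4] + 1/4·h[5]
  h[4] = 1 + 1/8·h[1] + 1/4·h[2] + 1/8·h[3] + 1/4·h[4] + 1/8·h[5]
  h[5] = 1 + 1/8·h[1] + 1/8·h[2] + 1/4·h[3] + 1/8·h[4] + 1/8·h[5]
Solving the 5×5 linear system over states ≠ 0 gives exactly h = [0, 6, 16/3, 6, 6, 16/3] (h[0] = 0 is the target).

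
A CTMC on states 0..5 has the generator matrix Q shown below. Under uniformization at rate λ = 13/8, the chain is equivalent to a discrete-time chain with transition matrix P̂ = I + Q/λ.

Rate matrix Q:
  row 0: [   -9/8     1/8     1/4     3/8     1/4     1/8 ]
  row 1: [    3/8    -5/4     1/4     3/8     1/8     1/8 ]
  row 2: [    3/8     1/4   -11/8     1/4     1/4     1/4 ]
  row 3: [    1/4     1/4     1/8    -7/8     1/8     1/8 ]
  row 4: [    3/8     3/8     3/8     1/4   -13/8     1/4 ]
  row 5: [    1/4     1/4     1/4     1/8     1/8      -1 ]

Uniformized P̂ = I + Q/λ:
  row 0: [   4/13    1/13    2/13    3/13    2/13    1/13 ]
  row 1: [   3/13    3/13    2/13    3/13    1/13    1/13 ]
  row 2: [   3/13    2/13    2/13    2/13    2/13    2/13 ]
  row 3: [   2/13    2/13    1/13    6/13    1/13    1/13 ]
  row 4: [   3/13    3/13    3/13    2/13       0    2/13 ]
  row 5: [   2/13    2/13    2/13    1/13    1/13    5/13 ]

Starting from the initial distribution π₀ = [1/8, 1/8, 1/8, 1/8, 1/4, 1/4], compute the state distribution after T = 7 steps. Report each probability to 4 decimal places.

t=0: π = [0.1250, 0.1250, 0.1250, 0.1250, 0.2500, 0.2500]
t=1: π = [0.2115, 0.1731, 0.1635, 0.1923, 0.0769, 0.1827]
t=2: π = [0.2182, 0.1568, 0.1450, 0.2286, 0.0999, 0.1516]
t=3: π = [0.2183, 0.1568, 0.1439, 0.2414, 0.0972, 0.1424]
t=4: π = [0.2180, 0.1566, 0.1428, 0.2460, 0.0973, 0.1393]
t=5: π = [0.2179, 0.1566, 0.1424, 0.2476, 0.0972, 0.1382]
t=6: π = [0.2178, 0.1566, 0.1423, 0.2482, 0.0972, 0.1379]
t=7: π = [0.2178, 0.1566, 0.1422, 0.2484, 0.0972, 0.1378]

π = [0.2178, 0.1566, 0.1422, 0.2484, 0.0972, 0.1378]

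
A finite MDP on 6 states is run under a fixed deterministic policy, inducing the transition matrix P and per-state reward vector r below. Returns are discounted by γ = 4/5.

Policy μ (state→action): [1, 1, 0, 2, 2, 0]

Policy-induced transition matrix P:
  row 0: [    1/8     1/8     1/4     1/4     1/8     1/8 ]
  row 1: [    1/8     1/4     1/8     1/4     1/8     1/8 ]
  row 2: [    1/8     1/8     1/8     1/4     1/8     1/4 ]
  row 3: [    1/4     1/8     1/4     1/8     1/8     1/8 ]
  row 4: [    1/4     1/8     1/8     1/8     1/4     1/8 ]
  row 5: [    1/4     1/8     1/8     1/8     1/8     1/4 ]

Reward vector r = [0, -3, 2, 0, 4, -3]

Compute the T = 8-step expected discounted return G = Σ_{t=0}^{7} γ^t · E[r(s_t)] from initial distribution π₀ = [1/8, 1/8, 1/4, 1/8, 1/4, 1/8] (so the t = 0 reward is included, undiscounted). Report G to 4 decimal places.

G = 0.7214

t=0: π = [0.1250, 0.1250, 0.2500, 0.1250, 0.2500, 0.1250], E[r] = 0.7500, γ^t·E[r] = 0.750000, running G = 0.750000
t=1: π = [0.1875, 0.1406, 0.1563, 0.1875, 0.1563, 0.1719], E[r] = 0.0000, γ^t·E[r] = 0.000000, running G = 0.750000
t=2: π = [0.1895, 0.1426, 0.1719, 0.1855, 0.1445, 0.1660], E[r] = -0.0039, γ^t·E[r] = -0.002500, running G = 0.747500
t=3: π = [0.1870, 0.1428, 0.1719, 0.1880, 0.1431, 0.1672], E[r] = -0.0142, γ^t·E[r] = -0.007250, running G = 0.740250
t=4: π = [0.1873, 0.1429, 0.1719, 0.1877, 0.1429, 0.1674], E[r] = -0.0154, γ^t·E[r] = -0.006325, running G = 0.733925
t=5: π = [0.1872, 0.1429, 0.1719, 0.1878, 0.1429, 0.1674], E[r] = -0.0156, γ^t·E[r] = -0.005113, running G = 0.728813
t=6: π = [0.1873, 0.1429, 0.1719, 0.1877, 0.1429, 0.1674], E[r] = -0.0156, γ^t·E[r] = -0.004095, running G = 0.724717
t=7: π = [0.1873, 0.1429, 0.1719, 0.1877, 0.1429, 0.1674], E[r] = -0.0156, γ^t·E[r] = -0.003277, running G = 0.721441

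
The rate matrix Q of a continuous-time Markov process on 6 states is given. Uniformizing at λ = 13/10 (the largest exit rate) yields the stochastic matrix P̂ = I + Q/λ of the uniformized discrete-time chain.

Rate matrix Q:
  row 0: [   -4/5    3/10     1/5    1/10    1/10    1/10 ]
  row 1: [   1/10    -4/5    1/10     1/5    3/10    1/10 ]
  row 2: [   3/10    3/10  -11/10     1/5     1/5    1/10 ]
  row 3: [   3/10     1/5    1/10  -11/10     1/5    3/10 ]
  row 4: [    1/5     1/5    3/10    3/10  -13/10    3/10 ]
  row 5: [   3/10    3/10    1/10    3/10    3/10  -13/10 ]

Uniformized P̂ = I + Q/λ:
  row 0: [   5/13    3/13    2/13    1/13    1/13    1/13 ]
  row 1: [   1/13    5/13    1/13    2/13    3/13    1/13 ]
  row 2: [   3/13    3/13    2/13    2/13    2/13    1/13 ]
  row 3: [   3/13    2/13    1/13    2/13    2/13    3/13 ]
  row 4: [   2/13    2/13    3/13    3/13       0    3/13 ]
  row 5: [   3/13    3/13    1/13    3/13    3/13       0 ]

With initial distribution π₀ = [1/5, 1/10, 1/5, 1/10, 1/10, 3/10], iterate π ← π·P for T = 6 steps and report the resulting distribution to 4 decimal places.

π = [0.2151, 0.2455, 0.1251, 0.1571, 0.1430, 0.1143]

t=0: π = [0.2000, 0.1000, 0.2000, 0.1000, 0.1000, 0.3000]
t=1: π = [0.2385, 0.2308, 0.1231, 0.1692, 0.1538, 0.0846]
t=2: π = [0.2201, 0.2414, 0.1284, 0.1538, 0.1361, 0.1201]
t=3: π = [0.2170, 0.2456, 0.1247, 0.1566, 0.1438, 0.1123]
t=4: π = [0.2153, 0.2454, 0.1253, 0.1569, 0.1426, 0.1145]
t=5: π = [0.2152, 0.2455, 0.1251, 0.1571, 0.1430, 0.1142]
t=6: π = [0.2151, 0.2455, 0.1251, 0.1571, 0.1430, 0.1143]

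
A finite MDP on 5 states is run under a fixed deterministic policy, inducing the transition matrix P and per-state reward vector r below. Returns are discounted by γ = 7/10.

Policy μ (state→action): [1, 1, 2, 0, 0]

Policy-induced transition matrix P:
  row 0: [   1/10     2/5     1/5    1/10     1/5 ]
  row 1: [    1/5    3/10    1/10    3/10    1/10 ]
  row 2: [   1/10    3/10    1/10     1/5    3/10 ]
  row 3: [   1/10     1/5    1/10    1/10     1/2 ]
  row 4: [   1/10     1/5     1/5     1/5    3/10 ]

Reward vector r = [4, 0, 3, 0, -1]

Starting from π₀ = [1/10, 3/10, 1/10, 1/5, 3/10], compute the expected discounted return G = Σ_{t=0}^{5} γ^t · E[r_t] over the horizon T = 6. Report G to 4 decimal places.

G = 1.6779

t=0: π = [0.1000, 0.3000, 0.1000, 0.2000, 0.3000], E[r] = 0.4000, γ^t·E[r] = 0.400000, running G = 0.400000
t=1: π = [0.1300, 0.2600, 0.1400, 0.2000, 0.2700], E[r] = 0.6700, γ^t·E[r] = 0.469000, running G = 0.869000
t=2: π = [0.1260, 0.2660, 0.1400, 0.1930, 0.2750], E[r] = 0.6490, γ^t·E[r] = 0.318010, running G = 1.187010
t=3: π = [0.1266, 0.2658, 0.1401, 0.1947, 0.2728], E[r] = 0.6539, γ^t·E[r] = 0.224288, running G = 1.411298
t=4: π = [0.1266, 0.2659, 0.1399, 0.1945, 0.2731], E[r] = 0.6530, γ^t·E[r] = 0.156790, running G = 1.568088
t=5: π = [0.1266, 0.2659, 0.1400, 0.1945, 0.2731], E[r] = 0.6532, γ^t·E[r] = 0.109787, running G = 1.677875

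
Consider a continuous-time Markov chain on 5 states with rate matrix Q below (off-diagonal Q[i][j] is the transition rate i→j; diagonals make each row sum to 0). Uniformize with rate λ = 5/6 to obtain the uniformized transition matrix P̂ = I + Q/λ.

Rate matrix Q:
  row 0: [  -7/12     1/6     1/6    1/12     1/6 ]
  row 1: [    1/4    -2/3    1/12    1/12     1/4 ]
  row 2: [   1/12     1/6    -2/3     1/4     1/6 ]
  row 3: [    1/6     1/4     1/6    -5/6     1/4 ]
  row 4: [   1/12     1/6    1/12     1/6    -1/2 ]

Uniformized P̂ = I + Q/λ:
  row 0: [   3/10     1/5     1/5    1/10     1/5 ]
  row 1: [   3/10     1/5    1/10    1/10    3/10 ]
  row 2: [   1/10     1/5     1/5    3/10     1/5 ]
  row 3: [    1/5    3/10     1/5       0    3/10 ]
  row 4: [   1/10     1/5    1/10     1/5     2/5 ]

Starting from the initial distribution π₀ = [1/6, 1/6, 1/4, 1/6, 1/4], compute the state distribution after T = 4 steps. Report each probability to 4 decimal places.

t=0: π = [0.1667, 0.1667, 0.2500, 0.1667, 0.2500]
t=1: π = [0.1833, 0.2167, 0.1583, 0.1583, 0.2833]
t=2: π = [0.1958, 0.2158, 0.1500, 0.1442, 0.2942]
t=3: π = [0.1968, 0.2144, 0.1490, 0.1450, 0.2948]
t=4: π = [0.1967, 0.2145, 0.1491, 0.1448, 0.2949]

π = [0.1967, 0.2145, 0.1491, 0.1448, 0.2949]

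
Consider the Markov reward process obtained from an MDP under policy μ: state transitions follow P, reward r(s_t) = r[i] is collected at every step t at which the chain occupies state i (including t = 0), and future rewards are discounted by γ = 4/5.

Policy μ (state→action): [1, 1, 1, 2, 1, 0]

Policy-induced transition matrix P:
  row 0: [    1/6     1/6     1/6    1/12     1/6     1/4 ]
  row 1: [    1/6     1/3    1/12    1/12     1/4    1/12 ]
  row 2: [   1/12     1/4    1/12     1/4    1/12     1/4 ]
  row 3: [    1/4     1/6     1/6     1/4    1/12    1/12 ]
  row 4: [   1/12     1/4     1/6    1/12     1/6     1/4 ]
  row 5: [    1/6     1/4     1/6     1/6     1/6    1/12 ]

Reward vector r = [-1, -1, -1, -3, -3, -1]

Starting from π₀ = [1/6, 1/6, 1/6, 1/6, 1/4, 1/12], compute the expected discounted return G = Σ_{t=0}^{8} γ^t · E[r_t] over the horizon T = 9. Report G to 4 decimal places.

G = -7.1942

t=0: π = [0.1667, 0.1667, 0.1667, 0.1667, 0.2500, 0.0833], E[r] = -1.8333, γ^t·E[r] = -1.833333, running G = -1.833333
t=1: π = [0.1458, 0.2361, 0.1389, 0.1458, 0.1528, 0.1806], E[r] = -1.5972, γ^t·E[r] = -1.277778, running G = -3.111111
t=2: π = [0.1545, 0.2454, 0.1354, 0.1458, 0.1626, 0.1563], E[r] = -1.6169, γ^t·E[r] = -1.034815, running G = -4.145926
t=3: π = [0.1540, 0.2454, 0.1349, 0.1432, 0.1637, 0.1588], E[r] = -1.6138, γ^t·E[r] = -0.826272, running G = -4.972198
t=4: π = [0.1537, 0.2457, 0.1350, 0.1429, 0.1639, 0.1588], E[r] = -1.6137, γ^t·E[r] = -0.660981, running G = -5.633179
t=5: π = [0.1537, 0.2458, 0.1349, 0.1429, 0.1640, 0.1588], E[r] = -1.6137, γ^t·E[r] = -0.528785, running G = -6.161964
t=6: π = [0.1537, 0.2458, 0.1349, 0.1429, 0.1640, 0.1588], E[r] = -1.6137, γ^t·E[r] = -0.423028, running G = -6.584992
t=7: π = [0.1537, 0.2458, 0.1349, 0.1429, 0.1640, 0.1588], E[r] = -1.6137, γ^t·E[r] = -0.338422, running G = -6.923414
t=8: π = [0.1537, 0.2458, 0.1349, 0.1429, 0.1640, 0.1588], E[r] = -1.6137, γ^t·E[r] = -0.270738, running G = -7.194152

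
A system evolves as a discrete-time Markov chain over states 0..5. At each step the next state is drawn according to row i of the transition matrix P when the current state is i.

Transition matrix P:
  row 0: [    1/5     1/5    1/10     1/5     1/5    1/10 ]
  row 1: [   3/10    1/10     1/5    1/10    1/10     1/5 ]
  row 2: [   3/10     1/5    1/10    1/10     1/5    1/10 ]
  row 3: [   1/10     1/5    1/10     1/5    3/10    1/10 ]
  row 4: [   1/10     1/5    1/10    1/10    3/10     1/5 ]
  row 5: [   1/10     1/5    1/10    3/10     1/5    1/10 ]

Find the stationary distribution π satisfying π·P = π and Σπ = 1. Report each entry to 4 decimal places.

Balance equations π_j = Σ_i π_i·P[i][j]:
  π_0 = 1/5·π_0 + 3/10·π_1 + 3/10·π_2 + 1/10·π_3 + 1/10·π_4 + 1/10·π_5
  π_1 = 1/5·π_0 + 1/10·π_1 + 1/5·π_2 + 1/5·π_3 + 1/5·π_4 + 1/5·π_5
  π_2 = 1/10·π_0 + 1/5·π_1 + 1/10·π_2 + 1/10·π_3 + 1/10·π_4 + 1/10·π_5
  π_3 = 1/5·π_0 + 1/10·π_1 + 1/10·π_2 + 1/5·π_3 + 1/10·π_4 + 3/10·π_5
  π_4 = 1/5·π_0 + 1/10·π_1 + 1/5·π_2 + 3/10·π_3 + 3/10·π_4 + 1/5·π_5
  normalize: π_0 + π_1 + π_2 + π_3 + π_4 + π_5 = 1
Solving the linear system gives exactly π = [8/45, 2/11, 13/110, 180/1111, 200/909, 14017/99990].

π = [0.1778, 0.1818, 0.1182, 0.1620, 0.2200, 0.1402]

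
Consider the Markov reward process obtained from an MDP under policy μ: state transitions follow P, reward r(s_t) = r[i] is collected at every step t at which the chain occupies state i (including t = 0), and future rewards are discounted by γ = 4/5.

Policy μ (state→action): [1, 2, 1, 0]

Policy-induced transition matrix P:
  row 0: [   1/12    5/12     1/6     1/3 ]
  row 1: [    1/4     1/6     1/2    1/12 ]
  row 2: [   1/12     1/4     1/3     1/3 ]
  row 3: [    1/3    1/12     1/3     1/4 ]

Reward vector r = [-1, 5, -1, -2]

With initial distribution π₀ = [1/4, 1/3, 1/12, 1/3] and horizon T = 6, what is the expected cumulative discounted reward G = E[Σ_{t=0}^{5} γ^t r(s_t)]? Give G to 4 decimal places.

G = 0.8420

t=0: π = [0.2500, 0.3333, 0.0833, 0.3333], E[r] = 0.6667, γ^t·E[r] = 0.666667, running G = 0.666667
t=1: π = [0.2222, 0.2083, 0.3472, 0.2222], E[r] = 0.0278, γ^t·E[r] = 0.022222, running G = 0.688889
t=2: π = [0.1736, 0.2326, 0.3310, 0.2627], E[r] = 0.1331, γ^t·E[r] = 0.085185, running G = 0.774074
t=3: π = [0.1878, 0.2158, 0.3432, 0.2533], E[r] = 0.0413, γ^t·E[r] = 0.021136, running G = 0.795210
t=4: π = [0.1826, 0.2211, 0.3380, 0.2583], E[r] = 0.0683, γ^t·E[r] = 0.027993, running G = 0.823203
t=5: π = [0.1848, 0.2190, 0.3397, 0.2565], E[r] = 0.0572, γ^t·E[r] = 0.018757, running G = 0.841960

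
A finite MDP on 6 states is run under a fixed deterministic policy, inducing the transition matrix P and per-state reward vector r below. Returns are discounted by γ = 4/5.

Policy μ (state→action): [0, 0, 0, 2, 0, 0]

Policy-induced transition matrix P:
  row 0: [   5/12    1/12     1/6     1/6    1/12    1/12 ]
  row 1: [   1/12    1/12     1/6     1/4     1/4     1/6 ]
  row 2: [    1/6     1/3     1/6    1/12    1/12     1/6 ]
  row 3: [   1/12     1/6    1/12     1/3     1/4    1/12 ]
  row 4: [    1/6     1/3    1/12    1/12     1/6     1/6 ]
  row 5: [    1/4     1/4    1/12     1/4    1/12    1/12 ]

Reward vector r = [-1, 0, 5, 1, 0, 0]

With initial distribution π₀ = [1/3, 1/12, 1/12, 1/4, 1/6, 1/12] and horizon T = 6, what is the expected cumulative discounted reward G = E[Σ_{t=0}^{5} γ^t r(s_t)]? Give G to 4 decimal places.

G = 2.0200

t=0: π = [0.3333, 0.0833, 0.0833, 0.2500, 0.1667, 0.0833], E[r] = 0.3333, γ^t·E[r] = 0.333333, running G = 0.333333
t=1: π = [0.2292, 0.1806, 0.1250, 0.2014, 0.1528, 0.1111], E[r] = 0.5972, γ^t·E[r] = 0.477778, running G = 0.811111
t=2: π = [0.2014, 0.1881, 0.1279, 0.2014, 0.1597, 0.1215], E[r] = 0.6395, γ^t·E[r] = 0.409259, running G = 1.220370
t=3: π = [0.1947, 0.1923, 0.1264, 0.2021, 0.1616, 0.1230], E[r] = 0.6396, γ^t·E[r] = 0.327481, running G = 1.547852
t=4: π = [0.1927, 0.1927, 0.1261, 0.2026, 0.1625, 0.1234], E[r] = 0.6405, γ^t·E[r] = 0.262339, running G = 1.810191
t=5: π = [0.1922, 0.1929, 0.1260, 0.2027, 0.1628, 0.1234], E[r] = 0.6403, γ^t·E[r] = 0.209822, running G = 2.020013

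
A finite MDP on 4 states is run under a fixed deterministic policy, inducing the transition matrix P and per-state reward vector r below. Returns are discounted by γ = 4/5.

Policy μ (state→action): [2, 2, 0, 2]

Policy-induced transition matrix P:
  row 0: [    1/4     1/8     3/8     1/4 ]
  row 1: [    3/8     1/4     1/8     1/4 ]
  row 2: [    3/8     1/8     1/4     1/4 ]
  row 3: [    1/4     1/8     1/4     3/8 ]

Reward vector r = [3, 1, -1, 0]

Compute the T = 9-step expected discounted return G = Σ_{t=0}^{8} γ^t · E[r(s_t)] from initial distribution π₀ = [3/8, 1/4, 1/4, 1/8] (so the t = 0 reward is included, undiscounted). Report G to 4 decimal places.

t=0: π = [0.3750, 0.2500, 0.2500, 0.1250], E[r] = 1.1250, γ^t·E[r] = 1.125000, running G = 1.125000
t=1: π = [0.3125, 0.1563, 0.2656, 0.2656], E[r] = 0.8281, γ^t·E[r] = 0.662500, running G = 1.787500
t=2: π = [0.3027, 0.1445, 0.2695, 0.2832], E[r] = 0.7832, γ^t·E[r] = 0.501250, running G = 2.288750
t=3: π = [0.3018, 0.1431, 0.2698, 0.2854], E[r] = 0.7786, γ^t·E[r] = 0.398625, running G = 2.687375
t=4: π = [0.3016, 0.1429, 0.2698, 0.2857], E[r] = 0.7779, γ^t·E[r] = 0.318613, running G = 3.005988
t=5: π = [0.3016, 0.1429, 0.2698, 0.2857], E[r] = 0.7778, γ^t·E[r] = 0.254866, running G = 3.260854
t=6: π = [0.3016, 0.1429, 0.2698, 0.2857], E[r] = 0.7778, γ^t·E[r] = 0.203890, running G = 3.464744
t=7: π = [0.3016, 0.1429, 0.2698, 0.2857], E[r] = 0.7778, γ^t·E[r] = 0.163112, running G = 3.627856
t=8: π = [0.3016, 0.1429, 0.2698, 0.2857], E[r] = 0.7778, γ^t·E[r] = 0.130489, running G = 3.758345

G = 3.7583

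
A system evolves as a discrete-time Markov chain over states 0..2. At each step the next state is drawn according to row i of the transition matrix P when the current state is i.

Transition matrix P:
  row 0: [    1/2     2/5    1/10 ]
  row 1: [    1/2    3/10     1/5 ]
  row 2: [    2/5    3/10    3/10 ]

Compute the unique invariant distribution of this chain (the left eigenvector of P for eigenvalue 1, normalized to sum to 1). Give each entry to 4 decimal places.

Balance equations π_j = Σ_i π_i·P[i][j]:
  π_0 = 1/2·π_0 + 1/2·π_1 + 2/5·π_2
  π_1 = 2/5·π_0 + 3/10·π_1 + 3/10·π_2
  normalize: π_0 + π_1 + π_2 = 1
Solving the linear system gives exactly π = [43/89, 31/89, 15/89].

π = [0.4831, 0.3483, 0.1685]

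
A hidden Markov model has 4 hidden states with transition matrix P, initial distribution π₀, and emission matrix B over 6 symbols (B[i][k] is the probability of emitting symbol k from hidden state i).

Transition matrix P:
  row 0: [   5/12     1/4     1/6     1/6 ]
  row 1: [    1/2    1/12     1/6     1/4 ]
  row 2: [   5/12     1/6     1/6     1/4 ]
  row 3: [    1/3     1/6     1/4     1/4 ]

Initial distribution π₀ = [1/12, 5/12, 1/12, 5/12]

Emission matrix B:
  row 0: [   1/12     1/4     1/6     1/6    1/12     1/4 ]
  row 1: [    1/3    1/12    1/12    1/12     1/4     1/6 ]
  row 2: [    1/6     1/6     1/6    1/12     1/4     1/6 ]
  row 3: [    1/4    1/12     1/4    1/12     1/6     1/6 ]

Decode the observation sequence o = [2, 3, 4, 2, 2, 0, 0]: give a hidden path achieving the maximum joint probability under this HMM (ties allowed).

t=0: δ = [1.389e-02, 3.472e-02, 1.389e-02, 1.042e-01]  (obs o_0=2)
t=1: δ = [5.787e-03, 1.447e-03, 2.170e-03, 2.170e-03]  ψ = [3, 3, 3, 3]  (obs o_1=3)
t=2: δ = [2.009e-04, 3.617e-04, 2.411e-04, 1.608e-04]  ψ = [0, 0, 0, 0]  (obs o_2=4)
t=3: δ = [3.014e-05, 4.186e-06, 1.005e-05, 2.261e-05]  ψ = [1, 0, 1, 1]  (obs o_3=2)
t=4: δ = [2.093e-06, 6.279e-07, 9.419e-07, 1.413e-06]  ψ = [0, 0, 3, 3]  (obs o_4=2)
t=5: δ = [7.268e-08, 1.744e-07, 5.887e-08, 8.830e-08]  ψ = [0, 0, 3, 3]  (obs o_5=0)
t=6: δ = [7.268e-09, 6.056e-09, 4.845e-09, 1.090e-08]  ψ = [1, 0, 1, 1]  (obs o_6=0)
backtrack: best end state = 3; path = [3, 0, 1, 0, 0, 1, 3]

path = [3, 0, 1, 0, 0, 1, 3]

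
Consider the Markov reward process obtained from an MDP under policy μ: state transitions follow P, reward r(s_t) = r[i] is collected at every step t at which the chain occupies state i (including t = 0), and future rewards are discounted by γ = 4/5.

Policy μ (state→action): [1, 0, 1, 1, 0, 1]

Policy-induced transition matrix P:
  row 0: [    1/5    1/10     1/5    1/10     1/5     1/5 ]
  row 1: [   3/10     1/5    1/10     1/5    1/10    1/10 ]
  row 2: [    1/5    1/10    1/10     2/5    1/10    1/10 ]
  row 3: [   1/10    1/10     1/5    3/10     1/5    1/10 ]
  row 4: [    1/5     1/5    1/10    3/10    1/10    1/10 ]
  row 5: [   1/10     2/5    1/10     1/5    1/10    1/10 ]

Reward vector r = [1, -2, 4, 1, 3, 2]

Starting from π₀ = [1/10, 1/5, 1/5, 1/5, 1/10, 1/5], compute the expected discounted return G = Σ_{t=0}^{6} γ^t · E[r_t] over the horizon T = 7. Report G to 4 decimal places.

G = 5.2274

t=0: π = [0.1000, 0.2000, 0.2000, 0.2000, 0.1000, 0.2000], E[r] = 1.4000, γ^t·E[r] = 1.400000, running G = 1.400000
t=1: π = [0.1800, 0.1900, 0.1300, 0.2600, 0.1300, 0.1100], E[r] = 1.1900, γ^t·E[r] = 0.952000, running G = 2.352000
t=2: π = [0.1820, 0.1650, 0.1440, 0.2470, 0.1440, 0.1180], E[r] = 1.3430, γ^t·E[r] = 0.859520, running G = 3.211520
t=3: π = [0.1800, 0.1663, 0.1429, 0.2497, 0.1429, 0.1182], E[r] = 1.3338, γ^t·E[r] = 0.682906, running G = 3.894426
t=4: π = [0.1798, 0.1664, 0.1430, 0.2498, 0.1430, 0.1180], E[r] = 1.3337, γ^t·E[r] = 0.546288, running G = 4.440713
t=5: π = [0.1799, 0.1663, 0.1430, 0.2499, 0.1430, 0.1180], E[r] = 1.3338, γ^t·E[r] = 0.437066, running G = 4.877779
t=6: π = [0.1798, 0.1663, 0.1430, 0.2499, 0.1430, 0.1180], E[r] = 1.3339, γ^t·E[r] = 0.349669, running G = 5.227448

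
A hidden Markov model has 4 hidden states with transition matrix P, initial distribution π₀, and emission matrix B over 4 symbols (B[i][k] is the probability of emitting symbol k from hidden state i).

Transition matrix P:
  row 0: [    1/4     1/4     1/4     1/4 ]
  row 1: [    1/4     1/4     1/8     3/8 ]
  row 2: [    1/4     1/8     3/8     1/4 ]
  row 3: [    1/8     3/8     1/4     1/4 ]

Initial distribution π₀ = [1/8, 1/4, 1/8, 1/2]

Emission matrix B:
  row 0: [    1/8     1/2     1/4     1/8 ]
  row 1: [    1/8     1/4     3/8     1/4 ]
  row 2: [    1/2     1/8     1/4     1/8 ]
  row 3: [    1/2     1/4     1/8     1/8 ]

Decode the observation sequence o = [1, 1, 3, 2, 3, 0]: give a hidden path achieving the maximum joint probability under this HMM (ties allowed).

path = [3, 1, 3, 1, 1, 3]

t=0: δ = [6.250e-02, 6.250e-02, 1.562e-02, 1.250e-01]  (obs o_0=1)
t=1: δ = [7.812e-03, 1.172e-02, 3.906e-03, 7.812e-03]  ψ = [0, 3, 3, 3]  (obs o_1=1)
t=2: δ = [3.662e-04, 7.324e-04, 2.441e-04, 5.493e-04]  ψ = [1, 1, 0, 1]  (obs o_2=3)
t=3: δ = [4.578e-05, 7.725e-05, 3.433e-05, 3.433e-05]  ψ = [1, 3, 3, 1]  (obs o_3=2)
t=4: δ = [2.414e-06, 4.828e-06, 1.609e-06, 3.621e-06]  ψ = [1, 1, 2, 1]  (obs o_4=3)
t=5: δ = [1.509e-07, 1.697e-07, 4.526e-07, 9.052e-07]  ψ = [1, 3, 3, 1]  (obs o_5=0)
backtrack: best end state = 3; path = [3, 1, 3, 1, 1, 3]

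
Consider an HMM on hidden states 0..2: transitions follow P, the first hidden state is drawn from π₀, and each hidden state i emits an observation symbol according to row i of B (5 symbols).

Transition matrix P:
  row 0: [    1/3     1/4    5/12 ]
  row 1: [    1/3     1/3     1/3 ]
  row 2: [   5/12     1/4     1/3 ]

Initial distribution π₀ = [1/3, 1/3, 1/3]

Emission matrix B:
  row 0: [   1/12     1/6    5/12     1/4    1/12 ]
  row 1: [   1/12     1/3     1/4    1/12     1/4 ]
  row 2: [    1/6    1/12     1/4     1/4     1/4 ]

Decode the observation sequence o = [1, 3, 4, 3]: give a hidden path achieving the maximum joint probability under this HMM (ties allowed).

path = [1, 0, 2, 0]

t=0: δ = [5.556e-02, 1.111e-01, 2.778e-02]  (obs o_0=1)
t=1: δ = [9.259e-03, 3.086e-03, 9.259e-03]  ψ = [1, 1, 1]  (obs o_1=3)
t=2: δ = [3.215e-04, 5.787e-04, 9.645e-04]  ψ = [2, 0, 0]  (obs o_2=4)
t=3: δ = [1.005e-04, 2.009e-05, 8.038e-05]  ψ = [2, 2, 2]  (obs o_3=3)
backtrack: best end state = 0; path = [1, 0, 2, 0]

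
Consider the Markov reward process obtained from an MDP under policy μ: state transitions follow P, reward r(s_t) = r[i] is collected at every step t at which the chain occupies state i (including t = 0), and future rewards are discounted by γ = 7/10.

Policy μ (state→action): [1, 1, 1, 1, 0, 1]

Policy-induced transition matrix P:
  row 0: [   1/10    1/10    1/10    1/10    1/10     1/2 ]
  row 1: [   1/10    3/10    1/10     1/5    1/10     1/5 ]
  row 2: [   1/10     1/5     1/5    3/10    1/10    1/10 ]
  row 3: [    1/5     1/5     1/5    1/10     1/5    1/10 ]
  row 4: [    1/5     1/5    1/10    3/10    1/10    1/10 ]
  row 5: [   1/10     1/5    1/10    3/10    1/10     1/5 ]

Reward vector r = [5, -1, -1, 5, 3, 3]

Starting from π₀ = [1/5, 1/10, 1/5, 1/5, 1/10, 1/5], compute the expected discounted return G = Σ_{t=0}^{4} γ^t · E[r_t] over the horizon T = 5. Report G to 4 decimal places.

t=0: π = [0.2000, 0.1000, 0.2000, 0.2000, 0.1000, 0.2000], E[r] = 2.6000, γ^t·E[r] = 2.600000, running G = 2.600000
t=1: π = [0.1300, 0.1900, 0.1400, 0.2100, 0.1200, 0.2100], E[r] = 2.3600, γ^t·E[r] = 1.652000, running G = 4.252000
t=2: π = [0.1330, 0.2060, 0.1350, 0.2130, 0.1210, 0.1920], E[r] = 2.3280, γ^t·E[r] = 1.140720, running G = 5.392720
t=3: π = [0.1334, 0.2073, 0.1348, 0.2102, 0.1213, 0.1930], E[r] = 2.3188, γ^t·E[r] = 0.795348, running G = 6.188068
t=4: π = [0.1332, 0.2074, 0.1345, 0.2106, 0.1210, 0.1934], E[r] = 2.3198, γ^t·E[r] = 0.556994, running G = 6.745062

G = 6.7451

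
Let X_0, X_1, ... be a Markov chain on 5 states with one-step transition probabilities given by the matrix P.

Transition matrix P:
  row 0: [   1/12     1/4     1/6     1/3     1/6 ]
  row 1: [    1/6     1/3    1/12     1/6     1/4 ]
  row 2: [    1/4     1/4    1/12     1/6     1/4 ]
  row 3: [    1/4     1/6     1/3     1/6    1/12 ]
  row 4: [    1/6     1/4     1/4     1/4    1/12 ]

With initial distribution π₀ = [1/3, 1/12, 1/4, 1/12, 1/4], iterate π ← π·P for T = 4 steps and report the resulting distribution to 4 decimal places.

t=0: π = [0.3333, 0.0833, 0.2500, 0.0833, 0.2500]
t=1: π = [0.1667, 0.2500, 0.1736, 0.2431, 0.1667]
t=2: π = [0.1875, 0.2506, 0.1858, 0.2083, 0.1678]
t=3: π = [0.1839, 0.2535, 0.1790, 0.2119, 0.1717]
t=4: π = [0.1839, 0.2535, 0.1802, 0.2116, 0.1707]

π = [0.1839, 0.2535, 0.1802, 0.2116, 0.1707]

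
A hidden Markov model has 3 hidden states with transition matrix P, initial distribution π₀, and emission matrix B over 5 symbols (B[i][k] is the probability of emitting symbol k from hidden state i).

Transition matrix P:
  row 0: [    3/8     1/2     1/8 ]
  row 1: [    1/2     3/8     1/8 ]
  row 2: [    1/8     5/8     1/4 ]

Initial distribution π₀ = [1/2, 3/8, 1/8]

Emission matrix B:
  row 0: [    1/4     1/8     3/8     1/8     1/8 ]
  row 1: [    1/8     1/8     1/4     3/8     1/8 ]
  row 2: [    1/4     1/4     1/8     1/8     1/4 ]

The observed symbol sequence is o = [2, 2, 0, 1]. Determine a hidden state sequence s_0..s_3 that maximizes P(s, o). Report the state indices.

path = [0, 1, 0, 1]

t=0: δ = [1.875e-01, 9.375e-02, 1.562e-02]  (obs o_0=2)
t=1: δ = [2.637e-02, 2.344e-02, 2.930e-03]  ψ = [0, 0, 0]  (obs o_1=2)
t=2: δ = [2.930e-03, 1.648e-03, 8.240e-04]  ψ = [1, 0, 0]  (obs o_2=0)
t=3: δ = [1.373e-04, 1.831e-04, 9.155e-05]  ψ = [0, 0, 0]  (obs o_3=1)
backtrack: best end state = 1; path = [0, 1, 0, 1]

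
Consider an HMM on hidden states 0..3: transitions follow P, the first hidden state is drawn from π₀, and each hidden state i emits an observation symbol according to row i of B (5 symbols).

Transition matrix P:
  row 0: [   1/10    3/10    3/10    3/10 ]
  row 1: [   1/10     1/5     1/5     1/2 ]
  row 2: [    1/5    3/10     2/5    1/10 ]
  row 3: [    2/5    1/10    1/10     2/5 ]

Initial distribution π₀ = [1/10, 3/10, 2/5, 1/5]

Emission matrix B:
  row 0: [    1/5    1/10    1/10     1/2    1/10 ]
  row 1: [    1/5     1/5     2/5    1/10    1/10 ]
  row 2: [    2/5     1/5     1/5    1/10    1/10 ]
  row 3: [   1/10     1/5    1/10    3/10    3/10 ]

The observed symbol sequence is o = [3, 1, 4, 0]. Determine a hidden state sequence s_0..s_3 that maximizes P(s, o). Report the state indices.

t=0: δ = [5.000e-02, 3.000e-02, 4.000e-02, 6.000e-02]  (obs o_0=3)
t=1: δ = [2.400e-03, 3.000e-03, 3.200e-03, 4.800e-03]  ψ = [3, 0, 2, 3]  (obs o_1=1)
t=2: δ = [1.920e-04, 9.600e-05, 1.280e-04, 5.760e-04]  ψ = [3, 2, 2, 3]  (obs o_2=4)
t=3: δ = [4.608e-05, 1.152e-05, 2.304e-05, 2.304e-05]  ψ = [3, 0, 0, 3]  (obs o_3=0)
backtrack: best end state = 0; path = [3, 3, 3, 0]

path = [3, 3, 3, 0]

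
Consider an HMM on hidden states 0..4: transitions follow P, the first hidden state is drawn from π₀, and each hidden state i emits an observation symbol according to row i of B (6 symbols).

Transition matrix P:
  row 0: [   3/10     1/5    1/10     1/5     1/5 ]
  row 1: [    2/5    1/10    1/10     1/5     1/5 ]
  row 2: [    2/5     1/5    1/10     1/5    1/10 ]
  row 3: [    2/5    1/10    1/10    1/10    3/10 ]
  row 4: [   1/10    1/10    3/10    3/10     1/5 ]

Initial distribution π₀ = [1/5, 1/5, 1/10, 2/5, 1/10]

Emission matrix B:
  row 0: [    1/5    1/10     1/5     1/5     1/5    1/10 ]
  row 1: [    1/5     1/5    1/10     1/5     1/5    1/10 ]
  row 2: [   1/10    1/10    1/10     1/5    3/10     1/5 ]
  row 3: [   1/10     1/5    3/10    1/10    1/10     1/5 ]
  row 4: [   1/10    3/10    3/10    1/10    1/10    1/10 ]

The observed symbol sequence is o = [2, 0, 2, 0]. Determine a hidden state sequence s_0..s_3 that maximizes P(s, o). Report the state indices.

t=0: δ = [4.000e-02, 2.000e-02, 1.000e-02, 1.200e-01, 3.000e-02]  (obs o_0=2)
t=1: δ = [9.600e-03, 2.400e-03, 1.200e-03, 1.200e-03, 3.600e-03]  ψ = [3, 3, 3, 3, 3]  (obs o_1=0)
t=2: δ = [5.760e-04, 1.920e-04, 1.080e-04, 5.760e-04, 5.760e-04]  ψ = [0, 0, 4, 0, 0]  (obs o_2=2)
t=3: δ = [4.608e-05, 2.304e-05, 1.728e-05, 1.728e-05, 1.728e-05]  ψ = [3, 0, 4, 4, 3]  (obs o_3=0)
backtrack: best end state = 0; path = [3, 0, 3, 0]

path = [3, 0, 3, 0]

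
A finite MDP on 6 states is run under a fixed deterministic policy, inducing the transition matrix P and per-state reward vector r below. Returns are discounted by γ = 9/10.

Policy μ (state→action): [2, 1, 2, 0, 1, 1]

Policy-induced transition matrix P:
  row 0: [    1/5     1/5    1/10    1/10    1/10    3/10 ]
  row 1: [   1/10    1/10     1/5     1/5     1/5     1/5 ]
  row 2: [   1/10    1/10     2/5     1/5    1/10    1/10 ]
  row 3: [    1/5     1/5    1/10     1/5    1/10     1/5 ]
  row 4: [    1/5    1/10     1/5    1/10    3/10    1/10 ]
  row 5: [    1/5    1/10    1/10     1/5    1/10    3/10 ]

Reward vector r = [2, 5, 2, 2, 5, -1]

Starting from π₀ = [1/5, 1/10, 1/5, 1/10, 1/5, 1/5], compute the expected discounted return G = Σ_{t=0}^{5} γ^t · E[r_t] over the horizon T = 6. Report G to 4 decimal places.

t=0: π = [0.2000, 0.1000, 0.2000, 0.1000, 0.2000, 0.2000], E[r] = 2.3000, γ^t·E[r] = 2.300000, running G = 2.300000
t=1: π = [0.1700, 0.1300, 0.1900, 0.1600, 0.1500, 0.2000], E[r] = 2.2400, γ^t·E[r] = 2.016000, running G = 4.316000
t=2: π = [0.1680, 0.1330, 0.1850, 0.1680, 0.1430, 0.2030], E[r] = 2.2190, γ^t·E[r] = 1.797390, running G = 6.113390
t=3: π = [0.1682, 0.1336, 0.1831, 0.1689, 0.1419, 0.2043], E[r] = 2.2136, γ^t·E[r] = 1.613714, running G = 7.727104
t=4: π = [0.1683, 0.1337, 0.1825, 0.1690, 0.1417, 0.2048], E[r] = 2.2121, γ^t·E[r] = 1.451359, running G = 9.178463
t=5: π = [0.1684, 0.1337, 0.1823, 0.1690, 0.1417, 0.2049], E[r] = 2.2117, γ^t·E[r] = 1.305984, running G = 10.484447

G = 10.4844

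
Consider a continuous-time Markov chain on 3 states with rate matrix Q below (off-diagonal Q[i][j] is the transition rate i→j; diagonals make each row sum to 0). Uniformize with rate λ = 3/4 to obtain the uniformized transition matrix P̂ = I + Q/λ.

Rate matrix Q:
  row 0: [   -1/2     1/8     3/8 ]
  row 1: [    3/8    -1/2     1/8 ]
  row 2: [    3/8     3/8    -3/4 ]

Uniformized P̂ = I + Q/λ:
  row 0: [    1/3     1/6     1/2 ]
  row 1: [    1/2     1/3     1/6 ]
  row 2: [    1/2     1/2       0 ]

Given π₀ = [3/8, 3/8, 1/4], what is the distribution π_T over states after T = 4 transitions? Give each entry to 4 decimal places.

π = [0.4285, 0.3058, 0.2656]

t=0: π = [0.3750, 0.3750, 0.2500]
t=1: π = [0.4375, 0.3125, 0.2500]
t=2: π = [0.4271, 0.3021, 0.2708]
t=3: π = [0.4288, 0.3073, 0.2639]
t=4: π = [0.4285, 0.3058, 0.2656]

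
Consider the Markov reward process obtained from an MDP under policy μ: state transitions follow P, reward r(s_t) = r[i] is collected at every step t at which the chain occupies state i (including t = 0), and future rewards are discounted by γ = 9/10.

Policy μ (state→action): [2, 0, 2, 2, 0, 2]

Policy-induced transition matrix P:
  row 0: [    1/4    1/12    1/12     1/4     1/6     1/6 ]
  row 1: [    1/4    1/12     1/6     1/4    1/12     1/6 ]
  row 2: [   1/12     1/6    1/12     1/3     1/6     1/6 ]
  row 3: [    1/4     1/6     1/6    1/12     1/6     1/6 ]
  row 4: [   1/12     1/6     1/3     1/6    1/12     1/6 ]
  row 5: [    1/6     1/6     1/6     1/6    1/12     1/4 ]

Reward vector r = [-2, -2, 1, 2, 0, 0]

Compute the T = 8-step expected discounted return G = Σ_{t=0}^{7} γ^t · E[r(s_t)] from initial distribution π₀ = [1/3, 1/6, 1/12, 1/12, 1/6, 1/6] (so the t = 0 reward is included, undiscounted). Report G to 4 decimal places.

G = -1.1262

t=0: π = [0.3333, 0.1667, 0.0833, 0.0833, 0.1667, 0.1667], E[r] = -0.7500, γ^t·E[r] = -0.750000, running G = -0.750000
t=1: π = [0.1944, 0.1250, 0.1597, 0.2153, 0.1250, 0.1806], E[r] = -0.0486, γ^t·E[r] = -0.043750, running G = -0.793750
t=2: π = [0.1875, 0.1400, 0.1580, 0.2020, 0.1308, 0.1817], E[r] = -0.0932, γ^t·E[r] = -0.075469, running G = -0.869219
t=3: π = [0.1867, 0.1394, 0.1597, 0.2035, 0.1290, 0.1818], E[r] = -0.0856, γ^t·E[r] = -0.062402, running G = -0.931621
t=4: π = [0.1867, 0.1395, 0.1593, 0.2035, 0.1292, 0.1818], E[r] = -0.0862, γ^t·E[r] = -0.056544, running G = -0.988166
t=5: π = [0.1868, 0.1395, 0.1594, 0.2034, 0.1291, 0.1818], E[r] = -0.0863, γ^t·E[r] = -0.050939, running G = -1.039104
t=6: π = [0.1868, 0.1395, 0.1593, 0.2035, 0.1291, 0.1818], E[r] = -0.0862, γ^t·E[r] = -0.045826, running G = -1.084930
t=7: π = [0.1868, 0.1395, 0.1593, 0.2035, 0.1291, 0.1818], E[r] = -0.0862, γ^t·E[r] = -0.041248, running G = -1.126178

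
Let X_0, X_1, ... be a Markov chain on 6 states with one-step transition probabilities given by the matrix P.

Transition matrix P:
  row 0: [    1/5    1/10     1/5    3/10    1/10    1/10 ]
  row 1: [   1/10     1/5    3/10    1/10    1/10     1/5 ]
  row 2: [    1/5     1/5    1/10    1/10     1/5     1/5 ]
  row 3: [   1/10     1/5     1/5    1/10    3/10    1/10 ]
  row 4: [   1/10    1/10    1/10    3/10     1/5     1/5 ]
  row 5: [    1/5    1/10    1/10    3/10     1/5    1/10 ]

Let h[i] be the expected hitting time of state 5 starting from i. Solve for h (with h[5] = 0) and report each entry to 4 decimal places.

First-step conditioning: h[5] = 0; for i ≠ 5, h[i] = 1 + Σ_k P[i][k]·h[k].
  h[0] = 1 + 1/5·h[0] + 1/10·h[1] + 1/5·h[2] + 3/10·h[3] + 1/10·h[4]
  h[1] = 1 + 1/10·h[0] + 1/5·h[1] + 3/10·h[2] + 1/10·h[3] + 1/10·h[4]
  h[2] = 1 + 1/5·h[0] + 1/5·h[1] + 1/10·h[2] + 1/10·h[3] + 1/5·h[4]
  h[3] = 1 + 1/10·h[0] + 1/5·h[1] + 1/5·h[2] + 1/10·h[3] + 3/10·h[4]
  h[4] = 1 + 1/10·h[0] + 1/10·h[1] + 1/10·h[2] + 3/10·h[3] + 1/5·h[4]
Solving the 5×5 linear system over states ≠ 5 gives exactly h = [5435/819, 4799/819, 540/91, 84/13, 4895/819, 0] (h[5] = 0 is the target).

h = [6.6361, 5.8596, 5.9341, 6.4615, 5.9768, 0.0000]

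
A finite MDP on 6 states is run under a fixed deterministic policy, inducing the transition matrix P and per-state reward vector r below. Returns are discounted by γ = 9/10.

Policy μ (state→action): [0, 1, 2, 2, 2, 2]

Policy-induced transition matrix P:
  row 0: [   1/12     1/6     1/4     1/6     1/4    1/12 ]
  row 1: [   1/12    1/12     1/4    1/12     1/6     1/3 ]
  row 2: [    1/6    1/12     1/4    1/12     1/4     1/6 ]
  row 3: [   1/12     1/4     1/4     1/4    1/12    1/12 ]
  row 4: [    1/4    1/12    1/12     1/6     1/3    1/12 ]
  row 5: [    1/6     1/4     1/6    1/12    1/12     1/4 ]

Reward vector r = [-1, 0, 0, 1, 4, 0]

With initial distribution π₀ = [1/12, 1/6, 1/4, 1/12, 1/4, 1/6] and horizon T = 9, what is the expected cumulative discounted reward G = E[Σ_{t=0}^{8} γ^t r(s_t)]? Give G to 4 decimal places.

t=0: π = [0.0833, 0.1667, 0.2500, 0.0833, 0.2500, 0.1667], E[r] = 1.0000, γ^t·E[r] = 1.000000, running G = 1.000000
t=1: π = [0.1597, 0.1319, 0.1944, 0.1250, 0.2153, 0.1736], E[r] = 0.8264, γ^t·E[r] = 0.743750, running G = 1.743750
t=2: π = [0.1499, 0.1464, 0.1997, 0.1354, 0.2072, 0.1615], E[r] = 0.8142, γ^t·E[r] = 0.659531, running G = 2.403281
t=3: π = [0.1480, 0.1453, 0.2020, 0.1357, 0.2056, 0.1635], E[r] = 0.8100, γ^t·E[r] = 0.590520, running G = 2.993801
t=4: π = [0.1481, 0.1455, 0.2021, 0.1354, 0.2052, 0.1637], E[r] = 0.8080, γ^t·E[r] = 0.530139, running G = 3.523939
t=5: π = [0.1480, 0.1455, 0.2022, 0.1353, 0.2051, 0.1638], E[r] = 0.8078, γ^t·E[r] = 0.476981, running G = 4.000921
t=6: π = [0.1480, 0.1455, 0.2022, 0.1353, 0.2051, 0.1639], E[r] = 0.8077, γ^t·E[r] = 0.429247, running G = 4.430168
t=7: π = [0.1480, 0.1455, 0.2022, 0.1353, 0.2051, 0.1639], E[r] = 0.8077, γ^t·E[r] = 0.386317, running G = 4.816485
t=8: π = [0.1480, 0.1455, 0.2022, 0.1353, 0.2051, 0.1639], E[r] = 0.8077, γ^t·E[r] = 0.347684, running G = 5.164169

G = 5.1642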